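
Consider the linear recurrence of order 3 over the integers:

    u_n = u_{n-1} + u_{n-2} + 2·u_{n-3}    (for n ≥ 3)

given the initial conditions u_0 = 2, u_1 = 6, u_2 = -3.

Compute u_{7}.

u_3 = 1·-3 + 1·6 + 2·2 = 7
u_4 = 1·7 + 1·-3 + 2·6 = 16
u_5 = 1·16 + 1·7 + 2·-3 = 17
u_6 = 1·17 + 1·16 + 2·7 = 47
u_7 = 1·47 + 1·17 + 2·16 = 96

96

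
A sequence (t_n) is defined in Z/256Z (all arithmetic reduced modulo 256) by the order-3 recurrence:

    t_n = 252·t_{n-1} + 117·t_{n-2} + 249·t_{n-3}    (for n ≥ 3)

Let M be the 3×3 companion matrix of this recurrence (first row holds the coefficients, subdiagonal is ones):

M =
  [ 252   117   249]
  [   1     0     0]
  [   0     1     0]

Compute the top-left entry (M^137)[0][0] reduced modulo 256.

(M^137)[0][0] is the top entry after applying M 137 times to the unit state (1, 0, 0). Equivalently it is h_{139} for the auxiliary sequence (h_n) obeying the same recurrence with h_2 = 1 and h_i = 0 for 0 ≤ i < 2:
h_3 = 252·1 + 117·0 + 249·0 = 252
h_4 = 252·252 + 117·1 + 249·0 = 133
h_5 = 252·133 + 117·252 + 249·1 = 17
h_6 = 252·17 + 117·133 + 249·252 = 161
h_7 = 252·161 + 117·17 + 249·133 = 158
h_8 = 252·158 + 117·161 + 249·17 = 166
Continuing the recurrence:
  h_9 = 55;  h_10 = 176;  h_11 = 217;  h_12 = 139;  h_13 = 49;  h_14 = 212
  h_15 = 72;  h_16 = 109;  h_17 = 104;  h_18 = 57;  h_19 = 169;  h_20 = 145
  h_21 = 106;  h_22 = 254;  h_23 = 131;  h_24 = 36;  h_25 = 93;  h_26 = 107
  h_27 = 217;  h_28 = 248;  h_29 = 96;  h_30 = 233;  h_31 = 116;  h_32 = 13
  h_33 = 113;  h_34 = 1;  h_35 = 70;  h_36 = 70;  h_37 = 223;  h_38 = 152
  h_39 = 161;  h_40 = 219;  h_41 = 1;  h_42 = 172;  h_43 = 200;  h_44 = 117
  h_45 = 224;  h_46 = 129;  h_47 = 41;  h_48 = 49;  h_49 = 114;  h_50 = 126
  h_51 = 203;  h_52 = 76;  h_53 = 37;  h_54 = 155;  h_55 = 105;  h_56 = 48
  h_57 = 0;  h_58 = 17;  h_59 = 108;  h_60 = 21;  h_61 = 145;  h_62 = 97
  h_63 = 46;  h_64 = 166;  h_65 = 199;  h_66 = 128;  h_67 = 105;  h_68 = 107
  h_69 = 209;  h_70 = 196;  h_71 = 136;  h_72 = 189;  h_73 = 216;  h_74 = 73
  h_75 = 105;  h_76 = 209;  h_77 = 186;  h_78 = 190;  h_79 = 83;  h_80 = 116
  h_81 = 237;  h_82 = 11;  h_83 = 249;  h_84 = 168;  h_85 = 224;  h_86 = 121
  h_87 = 228;  h_88 = 157;  h_89 = 113;  h_90 = 193;  h_91 = 86;  h_92 = 198
  h_93 = 239;  h_94 = 104;  h_95 = 49;  h_96 = 59;  h_97 = 161;  h_98 = 28
  h_99 = 136;  h_100 = 69;  h_101 = 80;  h_102 = 145;  h_103 = 105;  h_104 = 113
  h_105 = 66;  h_106 = 190;  h_107 = 27;  h_108 = 156;  h_109 = 181;  h_110 = 187
  h_111 = 137;  h_112 = 96;  h_113 = 0;  h_114 = 33;  h_115 = 220;  h_116 = 165
  h_117 = 17;  h_118 = 33;  h_119 = 190;  h_120 = 166;  h_121 = 87;  h_122 = 80
  h_123 = 249;  h_124 = 75;  h_125 = 113;  h_126 = 180;  h_127 = 200;  h_128 = 13
  h_129 = 72;  h_130 = 89;  h_131 = 41;  h_132 = 17;  h_133 = 10;  h_134 = 126
  h_135 = 35;  h_136 = 196;  h_137 = 125
h_138 = 252·125 + 117·196 + 249·35 = 171
h_139 = 252·171 + 117·125 + 249·196 = 25

25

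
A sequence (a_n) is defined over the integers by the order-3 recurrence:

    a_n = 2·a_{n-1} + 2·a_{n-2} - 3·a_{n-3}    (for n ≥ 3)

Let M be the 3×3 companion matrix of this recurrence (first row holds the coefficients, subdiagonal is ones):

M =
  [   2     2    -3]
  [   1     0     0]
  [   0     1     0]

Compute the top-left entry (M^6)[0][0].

(M^6)[0][0] is the top entry after applying M 6 times to the unit state (1, 0, 0). Equivalently it is h_{8} for the auxiliary sequence (h_n) obeying the same recurrence with h_2 = 1 and h_i = 0 for 0 ≤ i < 2:
h_3 = 2·1 + 2·0 + -3·0 = 2
h_4 = 2·2 + 2·1 + -3·0 = 6
h_5 = 2·6 + 2·2 + -3·1 = 13
h_6 = 2·13 + 2·6 + -3·2 = 32
h_7 = 2·32 + 2·13 + -3·6 = 72
h_8 = 2·72 + 2·32 + -3·13 = 169

169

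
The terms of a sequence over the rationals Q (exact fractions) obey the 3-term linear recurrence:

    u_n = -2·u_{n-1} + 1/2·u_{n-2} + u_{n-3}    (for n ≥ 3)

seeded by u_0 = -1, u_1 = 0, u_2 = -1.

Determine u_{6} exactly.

-37/4

u_3 = -2·-1 + 1/2·0 + 1·-1 = 1
u_4 = -2·1 + 1/2·-1 + 1·0 = -5/2
u_5 = -2·-5/2 + 1/2·1 + 1·-1 = 9/2
u_6 = -2·9/2 + 1/2·-5/2 + 1·1 = -37/4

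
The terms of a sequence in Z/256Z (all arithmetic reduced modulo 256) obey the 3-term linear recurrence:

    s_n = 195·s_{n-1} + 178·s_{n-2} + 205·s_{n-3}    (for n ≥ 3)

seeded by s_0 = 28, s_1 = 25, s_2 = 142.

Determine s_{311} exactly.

s_3 = 195·142 + 178·25 + 205·28 = 248
s_4 = 195·248 + 178·142 + 205·25 = 169
s_5 = 195·169 + 178·248 + 205·142 = 225
s_6 = 195·225 + 178·169 + 205·248 = 125
s_7 = 195·125 + 178·225 + 205·169 = 254
s_8 = 195·254 + 178·125 + 205·225 = 145
Continuing the recurrence:
  s_9 = 40;  s_10 = 176;  s_11 = 253;  s_12 = 31;  s_13 = 119;  s_14 = 204
  s_15 = 245;  s_16 = 194;  s_17 = 124;  s_18 = 137;  s_19 = 237;  s_20 = 21
  s_21 = 126;  s_22 = 93;  s_23 = 68;  s_24 = 92;  s_25 = 213;  s_26 = 171
  s_27 = 7;  s_28 = 204;  s_29 = 49;  s_30 = 198;  s_31 = 64;  s_32 = 169
  s_33 = 201;  s_34 = 221;  s_35 = 110;  s_36 = 105;  s_37 = 112;  s_38 = 104
  s_39 = 45;  s_40 = 71;  s_41 = 167;  s_42 = 156;  s_43 = 205;  s_44 = 90
  s_45 = 4;  s_46 = 201;  s_47 = 245;  s_48 = 149;  s_49 = 206;  s_50 = 181
  s_51 = 108;  s_52 = 20;  s_53 = 69;  s_54 = 243;  s_55 = 23;  s_56 = 188
  s_57 = 201;  s_58 = 62;  s_59 = 136;  s_60 = 169;  s_61 = 241;  s_62 = 253
  s_63 = 158;  s_64 = 65;  s_65 = 248;  s_66 = 160;  s_67 = 93;  s_68 = 175
  s_69 = 23;  s_70 = 172;  s_71 = 37;  s_72 = 50;  s_73 = 140;  s_74 = 9
  s_75 = 61;  s_76 = 213;  s_77 = 222;  s_78 = 13;  s_79 = 212;  s_80 = 76
  s_81 = 181;  s_82 = 123;  s_83 = 103;  s_84 = 236;  s_85 = 225;  s_86 = 246
  s_87 = 208;  s_88 = 169;  s_89 = 89;  s_90 = 221;  s_91 = 142;  s_92 = 25
  s_93 = 192;  s_94 = 88;  s_95 = 141;  s_96 = 87;  s_97 = 199;  s_98 = 252
  s_99 = 253;  s_100 = 74;  s_101 = 20;  s_102 = 73;  s_103 = 197;  s_104 = 213
  s_105 = 174;  s_106 = 101;  s_107 = 124;  s_108 = 4;  s_109 = 37;  s_110 = 67
  s_111 = 247;  s_112 = 92;  s_113 = 121;  s_114 = 238;  s_115 = 24;  s_116 = 169
  s_117 = 1;  s_118 = 125;  s_119 = 62;  s_120 = 241;  s_121 = 200;  s_122 = 144
  s_123 = 189;  s_124 = 63;  s_125 = 183;  s_126 = 140;  s_127 = 85;  s_128 = 162
  s_129 = 156;  s_130 = 137;  s_131 = 141;  s_132 = 149;  s_133 = 62;  s_134 = 189
  s_135 = 100;  s_136 = 60;  s_137 = 149;  s_138 = 75;  s_139 = 199;  s_140 = 12
  s_141 = 145;  s_142 = 38;  s_143 = 96;  s_144 = 169;  s_145 = 233;  s_146 = 221
  s_147 = 174;  s_148 = 201;  s_149 = 16;  s_150 = 72;  s_151 = 237;  s_152 = 103
  s_153 = 231;  s_154 = 92;  s_155 = 45;  s_156 = 58;  s_157 = 36;  s_158 = 201
  s_159 = 149;  s_160 = 21;  s_161 = 142;  s_162 = 21;  s_163 = 140;  s_164 = 244
  s_165 = 5;  s_166 = 147;  s_167 = 215;  s_168 = 252;  s_169 = 41;  s_170 = 158
  s_171 = 168;  s_172 = 169;  s_173 = 17;  s_174 = 253;  s_175 = 222;  s_176 = 161
  s_177 = 152;  s_178 = 128;  s_179 = 29;  s_180 = 207;  s_181 = 87;  s_182 = 108
  s_183 = 133;  s_184 = 18;  s_185 = 172;  s_186 = 9;  s_187 = 221;  s_188 = 85
  s_189 = 158;  s_190 = 109;  s_191 = 244;  s_192 = 44;  s_193 = 117;  s_194 = 27
  s_195 = 39;  s_196 = 44;  s_197 = 65;  s_198 = 86;  s_199 = 240;  s_200 = 169
  s_201 = 121;  s_202 = 221;  s_203 = 206;  s_204 = 121;  s_205 = 96;  s_206 = 56
  s_207 = 77;  s_208 = 119;  s_209 = 7;  s_210 = 188;  s_211 = 93;  s_212 = 42
  s_213 = 52;  s_214 = 73;  s_215 = 101;  s_216 = 85;  s_217 = 110;  s_218 = 197
  s_219 = 156;  s_220 = 228;  s_221 = 229;  s_222 = 227;  s_223 = 183;  s_224 = 156
  s_225 = 217;  s_226 = 78;  s_227 = 56;  s_228 = 169;  s_229 = 33;  s_230 = 125
  s_231 = 126;  s_232 = 81;  s_233 = 104;  s_234 = 112;  s_235 = 125;  s_236 = 95
  s_237 = 247;  s_238 = 76;  s_239 = 181;  s_240 = 130;  s_241 = 188;  s_242 = 137
  s_243 = 45;  s_244 = 21;  s_245 = 254;  s_246 = 29;  s_247 = 132;  s_248 = 28
  s_249 = 85;  s_250 = 235;  s_251 = 135;  s_252 = 76;  s_253 = 241;  s_254 = 134
  s_255 = 128;  s_256 = 169;  s_257 = 9;  s_258 = 221;  s_259 = 238;  s_260 = 41
  s_261 = 176;  s_262 = 40;  s_263 = 173;  s_264 = 135;  s_265 = 39;  s_266 = 28
  s_267 = 141;  s_268 = 26;  s_269 = 68;  s_270 = 201;  s_271 = 53;  s_272 = 149
  s_273 = 78;  s_274 = 117;  s_275 = 172;  s_276 = 212;  s_277 = 197;  s_278 = 51
  s_279 = 151;  s_280 = 60;  s_281 = 137;  s_282 = 254;  s_283 = 200;  s_284 = 169
  s_285 = 49;  s_286 = 253;  s_287 = 30;  s_288 = 1;  s_289 = 56;  s_290 = 96
  s_291 = 221;  s_292 = 239;  s_293 = 151;  s_294 = 44;  s_295 = 229;  s_296 = 242
  s_297 = 204;  s_298 = 9;  s_299 = 125;  s_300 = 213;  s_301 = 94;  s_302 = 205
  s_303 = 20;  s_304 = 12;  s_305 = 53;  s_306 = 187;  s_307 = 231;  s_308 = 108
  s_309 = 161
s_310 = 195·161 + 178·108 + 205·231 = 182
s_311 = 195·182 + 178·161 + 205·108 = 16

16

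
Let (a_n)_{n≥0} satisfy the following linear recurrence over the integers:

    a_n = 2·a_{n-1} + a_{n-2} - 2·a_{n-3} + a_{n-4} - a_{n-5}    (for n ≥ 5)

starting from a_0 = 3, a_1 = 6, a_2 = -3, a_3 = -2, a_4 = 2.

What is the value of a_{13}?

3762

a_5 = 2·2 + 1·-2 + -2·-3 + 1·6 + -1·3 = 11
a_6 = 2·11 + 1·2 + -2·-2 + 1·-3 + -1·6 = 19
a_7 = 2·19 + 1·11 + -2·2 + 1·-2 + -1·-3 = 46
a_8 = 2·46 + 1·19 + -2·11 + 1·2 + -1·-2 = 93
a_9 = 2·93 + 1·46 + -2·19 + 1·11 + -1·2 = 203
a_10 = 2·203 + 1·93 + -2·46 + 1·19 + -1·11 = 415
a_11 = 2·415 + 1·203 + -2·93 + 1·46 + -1·19 = 874
a_12 = 2·874 + 1·415 + -2·203 + 1·93 + -1·46 = 1804
a_13 = 2·1804 + 1·874 + -2·415 + 1·203 + -1·93 = 3762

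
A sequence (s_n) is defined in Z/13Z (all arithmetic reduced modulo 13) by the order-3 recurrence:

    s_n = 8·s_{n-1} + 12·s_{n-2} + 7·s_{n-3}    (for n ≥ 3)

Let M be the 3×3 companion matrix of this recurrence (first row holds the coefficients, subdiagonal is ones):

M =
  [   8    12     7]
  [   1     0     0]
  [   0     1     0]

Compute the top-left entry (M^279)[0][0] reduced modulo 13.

11

(M^279)[0][0] is the top entry after applying M 279 times to the unit state (1, 0, 0). Equivalently it is h_{281} for the auxiliary sequence (h_n) obeying the same recurrence with h_2 = 1 and h_i = 0 for 0 ≤ i < 2:
h_3 = 8·1 + 12·0 + 7·0 = 8
h_4 = 8·8 + 12·1 + 7·0 = 11
h_5 = 8·11 + 12·8 + 7·1 = 9
h_6 = 8·9 + 12·11 + 7·8 = 0
h_7 = 8·0 + 12·9 + 7·11 = 3
h_8 = 8·3 + 12·0 + 7·9 = 9
Continuing the recurrence:
  h_9 = 4;  h_10 = 5;  h_11 = 8;  h_12 = 9;  h_13 = 8;  h_14 = 7
  h_15 = 7;  h_16 = 1;  h_17 = 11;  h_18 = 6;  h_19 = 5;  h_20 = 7
  h_21 = 2;  h_22 = 5;  h_23 = 9;  h_24 = 3;  h_25 = 11;  h_26 = 5
  h_27 = 11;  h_28 = 4;  h_29 = 4;  h_30 = 1;  h_31 = 6;  h_32 = 10
  h_33 = 3;  h_34 = 4;  h_35 = 8;  h_36 = 3;  h_37 = 5;  h_38 = 2
  h_39 = 6;  h_40 = 3;  h_41 = 6;  h_42 = 9;  h_43 = 9;  h_44 = 1
  h_45 = 10;  h_46 = 12;  h_47 = 2;  h_48 = 9;  h_49 = 11;  h_50 = 2
  h_51 = 3;  h_52 = 8;  h_53 = 10;  h_54 = 2;  h_55 = 10;  h_56 = 5
  h_57 = 5;  h_58 = 1;  h_59 = 12;  h_60 = 0;  h_61 = 8;  h_62 = 5
  h_63 = 6;  h_64 = 8;  h_65 = 2;  h_66 = 11;  h_67 = 12;  h_68 = 8
  h_69 = 12;  h_70 = 3;  h_71 = 3;  h_72 = 1;  h_73 = 0;  h_74 = 7
  h_75 = 11;  h_76 = 3;  h_77 = 10;  h_78 = 11;  h_79 = 8;  h_80 = 6
  h_81 = 0;  h_82 = 11;  h_83 = 0;  h_84 = 2;  h_85 = 2;  h_86 = 1
  h_87 = 7;  h_88 = 4;  h_89 = 6;  h_90 = 2;  h_91 = 12;  h_92 = 6
  h_93 = 11;  h_94 = 10;  h_95 = 7;  h_96 = 6;  h_97 = 7;  h_98 = 8
  h_99 = 8;  h_100 = 1;  h_101 = 4;  h_102 = 9;  h_103 = 10;  h_104 = 8
  h_105 = 0;  h_106 = 10;  h_107 = 6;  h_108 = 12;  h_109 = 4;  h_110 = 10
  h_111 = 4;  h_112 = 11;  h_113 = 11;  h_114 = 1;  h_115 = 9;  h_116 = 5
  h_117 = 12;  h_118 = 11;  h_119 = 7;  h_120 = 12;  h_121 = 10;  h_122 = 0
  h_123 = 9;  h_124 = 12;  h_125 = 9;  h_126 = 6;  h_127 = 6;  h_128 = 1
  h_129 = 5;  h_130 = 3;  h_131 = 0;  h_132 = 6;  h_133 = 4;  h_134 = 0
  h_135 = 12;  h_136 = 7;  h_137 = 5;  h_138 = 0;  h_139 = 5;  h_140 = 10
  h_141 = 10;  h_142 = 1;  h_143 = 3;  h_144 = 2;  h_145 = 7;  h_146 = 10
  h_147 = 9;  h_148 = 7;  h_149 = 0;  h_150 = 4;  h_151 = 3;  h_152 = 7
  h_153 = 3;  h_154 = 12;  h_155 = 12;  h_156 = 1;  h_157 = 2;  h_158 = 8
  h_159 = 4;  h_160 = 12;  h_161 = 5;  h_162 = 4;  h_163 = 7;  h_164 = 9
  h_165 = 2;  h_166 = 4;  h_167 = 2;  h_168 = 0;  h_169 = 0;  h_170 = 1
  h_171 = 8;  h_172 = 11;  h_173 = 9;  h_174 = 0;  h_175 = 3;  h_176 = 9
  h_177 = 4;  h_178 = 5;  h_179 = 8;  h_180 = 9;  h_181 = 8;  h_182 = 7
  h_183 = 7;  h_184 = 1;  h_185 = 11;  h_186 = 6;  h_187 = 5;  h_188 = 7
  h_189 = 2;  h_190 = 5;  h_191 = 9;  h_192 = 3;  h_193 = 11;  h_194 = 5
  h_195 = 11;  h_196 = 4;  h_197 = 4;  h_198 = 1;  h_199 = 6;  h_200 = 10
  h_201 = 3;  h_202 = 4;  h_203 = 8;  h_204 = 3;  h_205 = 5;  h_206 = 2
  h_207 = 6;  h_208 = 3;  h_209 = 6;  h_210 = 9;  h_211 = 9;  h_212 = 1
  h_213 = 10;  h_214 = 12;  h_215 = 2;  h_216 = 9;  h_217 = 11;  h_218 = 2
  h_219 = 3;  h_220 = 8;  h_221 = 10;  h_222 = 2;  h_223 = 10;  h_224 = 5
  h_225 = 5;  h_226 = 1;  h_227 = 12;  h_228 = 0;  h_229 = 8;  h_230 = 5
  h_231 = 6;  h_232 = 8;  h_233 = 2;  h_234 = 11;  h_235 = 12;  h_236 = 8
  h_237 = 12;  h_238 = 3;  h_239 = 3;  h_240 = 1;  h_241 = 0;  h_242 = 7
  h_243 = 11;  h_244 = 3;  h_245 = 10;  h_246 = 11;  h_247 = 8;  h_248 = 6
  h_249 = 0;  h_250 = 11;  h_251 = 0;  h_252 = 2;  h_253 = 2;  h_254 = 1
  h_255 = 7;  h_256 = 4;  h_257 = 6;  h_258 = 2;  h_259 = 12;  h_260 = 6
  h_261 = 11;  h_262 = 10;  h_263 = 7;  h_264 = 6;  h_265 = 7;  h_266 = 8
  h_267 = 8;  h_268 = 1;  h_269 = 4;  h_270 = 9;  h_271 = 10;  h_272 = 8
  h_273 = 0;  h_274 = 10;  h_275 = 6;  h_276 = 12;  h_277 = 4;  h_278 = 10
  h_279 = 4
h_280 = 8·4 + 12·10 + 7·4 = 11
h_281 = 8·11 + 12·4 + 7·10 = 11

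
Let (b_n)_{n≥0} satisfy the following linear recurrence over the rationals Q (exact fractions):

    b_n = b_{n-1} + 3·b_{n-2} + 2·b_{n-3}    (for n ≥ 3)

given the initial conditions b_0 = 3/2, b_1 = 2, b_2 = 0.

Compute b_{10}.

b_3 = 1·0 + 3·2 + 2·3/2 = 9
b_4 = 1·9 + 3·0 + 2·2 = 13
b_5 = 1·13 + 3·9 + 2·0 = 40
b_6 = 1·40 + 3·13 + 2·9 = 97
b_7 = 1·97 + 3·40 + 2·13 = 243
b_8 = 1·243 + 3·97 + 2·40 = 614
b_9 = 1·614 + 3·243 + 2·97 = 1537
b_10 = 1·1537 + 3·614 + 2·243 = 3865

3865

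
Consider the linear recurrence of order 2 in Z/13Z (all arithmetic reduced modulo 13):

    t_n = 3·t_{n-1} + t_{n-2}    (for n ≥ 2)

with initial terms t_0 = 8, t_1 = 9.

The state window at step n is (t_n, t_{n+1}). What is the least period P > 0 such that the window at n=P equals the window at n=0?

n=0: window = (8, 9)
n=1: window = (9, 9)
n=2: window = (9, 10)
n=3: window = (10, 0)
n=4: window = (0, 10)
n=5: window = (10, 4)
n=6: window = (4, 9)
n=7: window = (9, 5)
n=8: window = (5, 11)
n=9: window = (11, 12)
n=10: window = (12, 8)
n=11: window = (8, 10)
n=12: window = (10, 12)
n=13: window = (12, 7)
n=14: window = (7, 7)
n=15: window = (7, 2)
n=16: window = (2, 0)
n=17: window = (0, 2)
n=18: window = (2, 6)
n=19: window = (6, 7)
n=20: window = (7, 1)
n=21: window = (1, 10)
n=22: window = (10, 5)
n=23: window = (5, 12)
n=24: window = (12, 2)
n=25: window = (2, 5)
n=26: window = (5, 4)
n=27: window = (4, 4)
n=28: window = (4, 3)
n=29: window = (3, 0)
n=30: window = (0, 3)
n=31: window = (3, 9)
n=32: window = (9, 4)
n=33: window = (4, 8)
n=34: window = (8, 2)
n=35: window = (2, 1)
n=36: window = (1, 5)
n=37: window = (5, 3)
n=38: window = (3, 1)
n=39: window = (1, 6)
n=40: window = (6, 6)
…
n=50: window = (1, 11)
n=51: window = (11, 8)
n=52: window = (8, 9)
window at n=52 equals window at n=0 → period = 52

52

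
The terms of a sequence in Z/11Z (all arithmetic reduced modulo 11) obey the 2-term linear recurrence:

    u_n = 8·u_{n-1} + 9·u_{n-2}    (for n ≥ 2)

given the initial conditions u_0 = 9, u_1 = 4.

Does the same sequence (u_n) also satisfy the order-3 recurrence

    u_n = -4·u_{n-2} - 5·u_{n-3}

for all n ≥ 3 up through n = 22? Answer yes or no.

yes

Terms u_0..u_22: 9, 4, 3, 5, 1, 9, 4, 3, 5, 1, 9, 4, 3, 5, 1, 9, 4, 3, 5, 1, 9, 4, 3
n=3: candidate gives 5, actual u_3 = 5 ✓
n=4: candidate gives 1, actual u_4 = 1 ✓
n=5: candidate gives 9, actual u_5 = 9 ✓
n=6: candidate gives 4, actual u_6 = 4 ✓
n=7: candidate gives 3, actual u_7 = 3 ✓
n=8: candidate gives 5, actual u_8 = 5 ✓
n=9: candidate gives 1, actual u_9 = 1 ✓
n=10: candidate gives 9, actual u_10 = 9 ✓
n=11: candidate gives 4, actual u_11 = 4 ✓
n=12: candidate gives 3, actual u_12 = 3 ✓
n=13: candidate gives 5, actual u_13 = 5 ✓
n=14: candidate gives 1, actual u_14 = 1 ✓
n=15: candidate gives 9, actual u_15 = 9 ✓
n=16: candidate gives 4, actual u_16 = 4 ✓
n=17: candidate gives 3, actual u_17 = 3 ✓
n=18: candidate gives 5, actual u_18 = 5 ✓
n=19: candidate gives 1, actual u_19 = 1 ✓
n=20: candidate gives 9, actual u_20 = 9 ✓
n=21: candidate gives 4, actual u_21 = 4 ✓
n=22: candidate gives 3, actual u_22 = 3 ✓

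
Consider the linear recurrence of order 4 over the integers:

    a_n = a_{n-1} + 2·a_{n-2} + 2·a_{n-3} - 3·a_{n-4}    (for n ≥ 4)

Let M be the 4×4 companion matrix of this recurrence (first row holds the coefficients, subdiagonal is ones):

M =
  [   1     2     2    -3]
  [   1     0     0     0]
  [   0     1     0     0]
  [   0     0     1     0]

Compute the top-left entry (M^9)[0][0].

524

(M^9)[0][0] is the top entry after applying M 9 times to the unit state (1, 0, 0, 0). Equivalently it is h_{12} for the auxiliary sequence (h_n) obeying the same recurrence with h_3 = 1 and h_i = 0 for 0 ≤ i < 3:
h_4 = 1·1 + 2·0 + 2·0 + -3·0 = 1
h_5 = 1·1 + 2·1 + 2·0 + -3·0 = 3
h_6 = 1·3 + 2·1 + 2·1 + -3·0 = 7
h_7 = 1·7 + 2·3 + 2·1 + -3·1 = 12
h_8 = 1·12 + 2·7 + 2·3 + -3·1 = 29
h_9 = 1·29 + 2·12 + 2·7 + -3·3 = 58
h_10 = 1·58 + 2·29 + 2·12 + -3·7 = 119
h_11 = 1·119 + 2·58 + 2·29 + -3·12 = 257
h_12 = 1·257 + 2·119 + 2·58 + -3·29 = 524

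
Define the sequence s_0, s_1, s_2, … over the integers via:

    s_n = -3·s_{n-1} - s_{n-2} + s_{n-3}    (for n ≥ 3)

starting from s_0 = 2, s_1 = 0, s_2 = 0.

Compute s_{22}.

-54608392

s_3 = -3·0 + -1·0 + 1·2 = 2
s_4 = -3·2 + -1·0 + 1·0 = -6
s_5 = -3·-6 + -1·2 + 1·0 = 16
s_6 = -3·16 + -1·-6 + 1·2 = -40
s_7 = -3·-40 + -1·16 + 1·-6 = 98
s_8 = -3·98 + -1·-40 + 1·16 = -238
s_9 = -3·-238 + -1·98 + 1·-40 = 576
s_10 = -3·576 + -1·-238 + 1·98 = -1392
s_11 = -3·-1392 + -1·576 + 1·-238 = 3362
s_12 = -3·3362 + -1·-1392 + 1·576 = -8118
s_13 = -3·-8118 + -1·3362 + 1·-1392 = 19600
s_14 = -3·19600 + -1·-8118 + 1·3362 = -47320
s_15 = -3·-47320 + -1·19600 + 1·-8118 = 114242
s_16 = -3·114242 + -1·-47320 + 1·19600 = -275806
s_17 = -3·-275806 + -1·114242 + 1·-47320 = 665856
s_18 = -3·665856 + -1·-275806 + 1·114242 = -1607520
s_19 = -3·-1607520 + -1·665856 + 1·-275806 = 3880898
s_20 = -3·3880898 + -1·-1607520 + 1·665856 = -9369318
s_21 = -3·-9369318 + -1·3880898 + 1·-1607520 = 22619536
s_22 = -3·22619536 + -1·-9369318 + 1·3880898 = -54608392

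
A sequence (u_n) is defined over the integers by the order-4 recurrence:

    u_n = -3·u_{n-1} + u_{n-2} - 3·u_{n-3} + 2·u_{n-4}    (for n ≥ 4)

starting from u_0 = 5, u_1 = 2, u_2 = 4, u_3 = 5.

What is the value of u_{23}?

u_4 = -3·5 + 1·4 + -3·2 + 2·5 = -7
u_5 = -3·-7 + 1·5 + -3·4 + 2·2 = 18
u_6 = -3·18 + 1·-7 + -3·5 + 2·4 = -68
u_7 = -3·-68 + 1·18 + -3·-7 + 2·5 = 253
u_8 = -3·253 + 1·-68 + -3·18 + 2·-7 = -895
u_9 = -3·-895 + 1·253 + -3·-68 + 2·18 = 3178
u_10 = -3·3178 + 1·-895 + -3·253 + 2·-68 = -11324
u_11 = -3·-11324 + 1·3178 + -3·-895 + 2·253 = 40341
u_12 = -3·40341 + 1·-11324 + -3·3178 + 2·-895 = -143671
u_13 = -3·-143671 + 1·40341 + -3·-11324 + 2·3178 = 511682
u_14 = -3·511682 + 1·-143671 + -3·40341 + 2·-11324 = -1822388
u_15 = -3·-1822388 + 1·511682 + -3·-143671 + 2·40341 = 6490541
u_16 = -3·6490541 + 1·-1822388 + -3·511682 + 2·-143671 = -23116399
u_17 = -3·-23116399 + 1·6490541 + -3·-1822388 + 2·511682 = 82330266
u_18 = -3·82330266 + 1·-23116399 + -3·6490541 + 2·-1822388 = -293223596
u_19 = -3·-293223596 + 1·82330266 + -3·-23116399 + 2·6490541 = 1044331333
u_20 = -3·1044331333 + 1·-293223596 + -3·82330266 + 2·-23116399 = -3719441191
u_21 = -3·-3719441191 + 1·1044331333 + -3·-293223596 + 2·82330266 = 13246986226
u_22 = -3·13246986226 + 1·-3719441191 + -3·1044331333 + 2·-293223596 = -47179841060
u_23 = -3·-47179841060 + 1·13246986226 + -3·-3719441191 + 2·1044331333 = 168033495645

168033495645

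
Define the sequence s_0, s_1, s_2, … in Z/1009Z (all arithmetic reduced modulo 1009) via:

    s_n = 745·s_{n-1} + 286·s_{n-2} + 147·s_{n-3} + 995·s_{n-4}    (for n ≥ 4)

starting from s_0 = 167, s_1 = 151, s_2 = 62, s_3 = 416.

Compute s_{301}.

s_4 = 745·416 + 286·62 + 147·151 + 995·167 = 415
s_5 = 745·415 + 286·416 + 147·62 + 995·151 = 272
s_6 = 745·272 + 286·415 + 147·416 + 995·62 = 212
s_7 = 745·212 + 286·272 + 147·415 + 995·416 = 321
s_8 = 745·321 + 286·212 + 147·272 + 995·415 = 981
s_9 = 745·981 + 286·321 + 147·212 + 995·272 = 429
Continuing the recurrence:
  s_10 = 648;  s_11 = 525;  s_12 = 202;  s_13 = 416;  s_14 = 916;  s_15 = 396
  s_16 = 839;  s_17 = 408;  s_18 = 46;  s_19 = 353;  s_20 = 482;  s_21 = 994
  s_22 = 340;  s_23 = 114;  s_24 = 678;  s_25 = 666;  s_26 = 821;  s_27 = 163
  s_28 = 691;  s_29 = 782;  s_30 = 618;  s_31 = 373;  s_32 = 927;  s_33 = 370
  s_34 = 722;  s_35 = 854;  s_36 = 250;  s_37 = 714;  s_38 = 452;  s_39 = 698
  s_40 = 44;  s_41 = 282;  s_42 = 108;  s_43 = 404;  s_44 = 385;  s_45 = 607
  s_46 = 675;  s_47 = 936;  s_48 = 524;  s_49 = 125;  s_50 = 828;  s_51 = 144
  s_52 = 968;  s_53 = 444;  s_54 = 705;  s_55 = 424;  s_56 = 150;  s_57 = 490
  s_58 = 304;  s_59 = 323;  s_60 = 972;  s_61 = 732;  s_62 = 835;  s_63 = 140
  s_64 = 209;  s_65 = 497;  s_66 = 14;  s_67 = 724;  s_68 = 45;  s_69 = 592
  s_70 = 147;  s_71 = 858;  s_72 = 806;  s_73 = 520;  s_74 = 369;  s_75 = 370
  s_76 = 362;  s_77 = 711;  s_78 = 367;  s_79 = 115;  s_80 = 503;  s_81 = 597
  s_82 = 35;  s_83 = 754;  s_84 = 643;  s_85 = 301;  s_86 = 874;  s_87 = 864
  s_88 = 609;  s_89 = 720;  s_90 = 993;  s_91 = 6;  s_92 = 344;  s_93 = 377
  s_94 = 971;  s_95 = 844;  s_96 = 557;  s_97 = 734;  s_98 = 325;  s_99 = 459
  s_100 = 235;  s_101 = 788;  s_102 = 803;  s_103 = 126;  s_104 = 186;  s_105 = 104
  s_106 = 732;  s_107 = 307;  s_108 = 737;  s_109 = 391;  s_110 = 170;  s_111 = 466
  s_112 = 1007;  s_113 = 961;  s_114 = 529;  s_115 = 229;  s_116 = 63;  s_117 = 163
  s_118 = 234;  s_119 = 987;  s_120 = 965;  s_121 = 107;  s_122 = 81;  s_123 = 31
  s_124 = 48;  s_125 = 549;  s_126 = 358;  s_127 = 512;  s_128 = 837;  s_129 = 674
  s_130 = 528;  s_131 = 740;  s_132 = 630;  s_133 = 492;  s_134 = 330;  s_135 = 636
  s_136 = 70;  s_137 = 211;  s_138 = 720;  s_139 = 804;  s_140 = 494;  s_141 = 614
  s_142 = 522;  s_143 = 276;  s_144 = 348;  s_145 = 716;  s_146 = 272;  s_147 = 658
  s_148 = 424;  s_149 = 267;  s_150 = 416;  s_151 = 483;  s_152 = 561;  s_153 = 25
  s_154 = 70;  s_155 = 808;  s_156 = 293;  s_157 = 218;  s_158 = 764;  s_159 = 374
  s_160 = 398;  s_161 = 158;  s_162 = 363;  s_163 = 608;  s_164 = 311;  s_165 = 664
  s_166 = 971;  s_167 = 26;  s_168 = 856;  s_169 = 658;  s_170 = 792;  s_171 = 641
  s_172 = 770;  s_173 = 484;  s_174 = 17;  s_175 = 28;  s_176 = 325;  s_177 = 669
  s_178 = 932;  s_179 = 741;  s_180 = 254;  s_181 = 78;  s_182 = 617;  s_183 = 401
  s_184 = 815;  s_185 = 232;  s_186 = 171;  s_187 = 193;  s_188 = 468;  s_189 = 958
  s_190 = 750;  s_191 = 822;  s_192 = 596;  s_193 = 29;  s_194 = 704;  s_195 = 451
  s_196 = 506;  s_197 = 611;  s_198 = 502;  s_199 = 305;  s_200 = 489;  s_201 = 167
  s_202 = 385;  s_203 = 618;  s_204 = 985;  s_205 = 226;  s_206 = 766;  s_207 = 573
  s_208 = 462;  s_209 = 1007;  s_210 = 331;  s_211 = 188;  s_212 = 939;  s_213 = 862
  s_214 = 421;  s_215 = 377;  s_216 = 249;  s_217 = 86;  s_218 = 162;  s_219 = 36
  s_220 = 579;  s_221 = 121;  s_222 = 459;  s_223 = 57;  s_224 = 791;  s_225 = 391
  s_226 = 848;  s_227 = 406;  s_228 = 127;  s_229 = 979;  s_230 = 233;  s_231 = 406
  s_232 = 689;  s_233 = 170;  s_234 = 740;  s_235 = 318;  s_236 = 763;  s_237 = 961
  s_238 = 900;  s_239 = 668;  s_240 = 752;  s_241 = 376;  s_242 = 613;  s_243 = 482
  s_244 = 995;  s_245 = 379;  s_246 = 590;  s_247 = 332;  s_248 = 786;  s_249 = 151
  s_250 = 469;  s_251 = 1003;  s_252 = 606;  s_253 = 984;  s_254 = 938;  s_255 = 869
  s_256 = 459;  s_257 = 227;  s_258 = 301;  s_259 = 405;  s_260 = 55;  s_261 = 110
  s_262 = 642;  s_263 = 602;  s_264 = 733;  s_265 = 864;  s_266 = 508;  s_267 = 425
  s_268 = 502;  s_269 = 143;  s_270 = 752;  s_271 = 15;  s_272 = 98;  s_273 = 186
  s_274 = 871;  s_275 = 906;  s_276 = 577;  s_277 = 151;  s_278 = 959;  s_279 = 378
  s_280 = 927;  s_281 = 221;  s_282 = 704;  s_283 = 255;  s_284 = 165;  s_285 = 612
  s_286 = 25;  s_287 = 434;  s_288 = 408;  s_289 = 420;  s_290 = 644;  s_291 = 977
  s_292 = 446;  s_293 = 234;  s_294 = 601;  s_295 = 504;  s_296 = 390;  s_297 = 130
  s_298 = 625;  s_299 = 147
s_300 = 745·147 + 286·625 + 147·130 + 995·390 = 224
s_301 = 745·224 + 286·147 + 147·625 + 995·130 = 313

313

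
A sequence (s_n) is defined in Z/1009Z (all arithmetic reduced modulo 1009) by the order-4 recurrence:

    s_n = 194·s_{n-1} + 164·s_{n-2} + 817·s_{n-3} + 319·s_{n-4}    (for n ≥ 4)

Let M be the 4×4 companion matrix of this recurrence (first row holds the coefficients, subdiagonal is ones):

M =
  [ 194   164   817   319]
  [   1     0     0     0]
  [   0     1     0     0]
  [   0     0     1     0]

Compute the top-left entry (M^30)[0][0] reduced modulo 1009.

56

(M^30)[0][0] is the top entry after applying M 30 times to the unit state (1, 0, 0, 0). Equivalently it is h_{33} for the auxiliary sequence (h_n) obeying the same recurrence with h_3 = 1 and h_i = 0 for 0 ≤ i < 3:
h_4 = 194·1 + 164·0 + 817·0 + 319·0 = 194
h_5 = 194·194 + 164·1 + 817·0 + 319·0 = 467
h_6 = 194·467 + 164·194 + 817·1 + 319·0 = 133
h_7 = 194·133 + 164·467 + 817·194 + 319·1 = 885
h_8 = 194·885 + 164·133 + 817·467 + 319·194 = 248
h_9 = 194·248 + 164·885 + 817·133 + 319·467 = 872
h_10 = 194·872 + 164·248 + 817·885 + 319·133 = 618
h_11 = 194·618 + 164·872 + 817·248 + 319·885 = 162
h_12 = 194·162 + 164·618 + 817·872 + 319·248 = 72
h_13 = 194·72 + 164·162 + 817·618 + 319·872 = 266
h_14 = 194·266 + 164·72 + 817·162 + 319·618 = 407
h_15 = 194·407 + 164·266 + 817·72 + 319·162 = 5
h_16 = 194·5 + 164·407 + 817·266 + 319·72 = 263
h_17 = 194·263 + 164·5 + 817·407 + 319·266 = 30
h_18 = 194·30 + 164·263 + 817·5 + 319·407 = 241
h_19 = 194·241 + 164·30 + 817·263 + 319·5 = 755
h_20 = 194·755 + 164·241 + 817·30 + 319·263 = 782
h_21 = 194·782 + 164·755 + 817·241 + 319·30 = 702
h_22 = 194·702 + 164·782 + 817·755 + 319·241 = 609
h_23 = 194·609 + 164·702 + 817·782 + 319·755 = 86
h_24 = 194·86 + 164·609 + 817·702 + 319·782 = 173
h_25 = 194·173 + 164·86 + 817·609 + 319·702 = 299
h_26 = 194·299 + 164·173 + 817·86 + 319·609 = 788
h_27 = 194·788 + 164·299 + 817·173 + 319·86 = 380
h_28 = 194·380 + 164·788 + 817·299 + 319·173 = 949
h_29 = 194·949 + 164·380 + 817·788 + 319·299 = 819
h_30 = 194·819 + 164·949 + 817·380 + 319·788 = 542
h_31 = 194·542 + 164·819 + 817·949 + 319·380 = 892
h_32 = 194·892 + 164·542 + 817·819 + 319·949 = 792
h_33 = 194·792 + 164·892 + 817·542 + 319·819 = 56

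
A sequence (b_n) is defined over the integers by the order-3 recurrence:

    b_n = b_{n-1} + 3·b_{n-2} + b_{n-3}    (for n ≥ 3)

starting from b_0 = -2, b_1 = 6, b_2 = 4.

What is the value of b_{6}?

236

b_3 = 1·4 + 3·6 + 1·-2 = 20
b_4 = 1·20 + 3·4 + 1·6 = 38
b_5 = 1·38 + 3·20 + 1·4 = 102
b_6 = 1·102 + 3·38 + 1·20 = 236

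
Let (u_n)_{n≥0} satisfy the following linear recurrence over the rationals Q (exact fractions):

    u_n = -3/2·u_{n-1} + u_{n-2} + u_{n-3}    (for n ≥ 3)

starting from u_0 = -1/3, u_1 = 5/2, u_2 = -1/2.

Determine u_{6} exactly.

-809/96

u_3 = -3/2·-1/2 + 1·5/2 + 1·-1/3 = 35/12
u_4 = -3/2·35/12 + 1·-1/2 + 1·5/2 = -19/8
u_5 = -3/2·-19/8 + 1·35/12 + 1·-1/2 = 287/48
u_6 = -3/2·287/48 + 1·-19/8 + 1·35/12 = -809/96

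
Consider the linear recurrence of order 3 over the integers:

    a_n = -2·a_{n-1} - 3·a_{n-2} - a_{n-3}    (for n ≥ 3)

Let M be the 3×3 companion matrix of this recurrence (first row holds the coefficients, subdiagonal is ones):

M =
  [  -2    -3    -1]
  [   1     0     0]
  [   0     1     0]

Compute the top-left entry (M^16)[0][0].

-1119

(M^16)[0][0] is the top entry after applying M 16 times to the unit state (1, 0, 0). Equivalently it is h_{18} for the auxiliary sequence (h_n) obeying the same recurrence with h_2 = 1 and h_i = 0 for 0 ≤ i < 2:
h_3 = -2·1 + -3·0 + -1·0 = -2
h_4 = -2·-2 + -3·1 + -1·0 = 1
h_5 = -2·1 + -3·-2 + -1·1 = 3
h_6 = -2·3 + -3·1 + -1·-2 = -7
h_7 = -2·-7 + -3·3 + -1·1 = 4
h_8 = -2·4 + -3·-7 + -1·3 = 10
h_9 = -2·10 + -3·4 + -1·-7 = -25
h_10 = -2·-25 + -3·10 + -1·4 = 16
h_11 = -2·16 + -3·-25 + -1·10 = 33
h_12 = -2·33 + -3·16 + -1·-25 = -89
h_13 = -2·-89 + -3·33 + -1·16 = 63
h_14 = -2·63 + -3·-89 + -1·33 = 108
h_15 = -2·108 + -3·63 + -1·-89 = -316
h_16 = -2·-316 + -3·108 + -1·63 = 245
h_17 = -2·245 + -3·-316 + -1·108 = 350
h_18 = -2·350 + -3·245 + -1·-316 = -1119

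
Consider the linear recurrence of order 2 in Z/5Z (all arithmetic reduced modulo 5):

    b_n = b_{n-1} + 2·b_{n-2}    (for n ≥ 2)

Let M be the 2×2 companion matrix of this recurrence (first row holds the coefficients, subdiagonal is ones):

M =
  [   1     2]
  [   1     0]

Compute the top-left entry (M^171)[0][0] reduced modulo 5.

0

(M^171)[0][0] is the top entry after applying M 171 times to the unit state (1, 0). Equivalently it is h_{172} for the auxiliary sequence (h_n) obeying the same recurrence with h_1 = 1 and h_i = 0 for 0 ≤ i < 1:
h_2 = 1·1 + 2·0 = 1
h_3 = 1·1 + 2·1 = 3
h_4 = 1·3 + 2·1 = 0
h_5 = 1·0 + 2·3 = 1
(h_4, h_5) = (0, 1) = (h_0, h_1), so the sequence has period 4.
172 ≡ 0 (mod 4), hence h_172 = h_0 = 0.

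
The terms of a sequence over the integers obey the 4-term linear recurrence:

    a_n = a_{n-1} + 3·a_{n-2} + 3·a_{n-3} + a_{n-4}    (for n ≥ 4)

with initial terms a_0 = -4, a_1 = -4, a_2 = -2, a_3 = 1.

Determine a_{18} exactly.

a_4 = 1·1 + 3·-2 + 3·-4 + 1·-4 = -21
a_5 = 1·-21 + 3·1 + 3·-2 + 1·-4 = -28
a_6 = 1·-28 + 3·-21 + 3·1 + 1·-2 = -90
a_7 = 1·-90 + 3·-28 + 3·-21 + 1·1 = -236
a_8 = 1·-236 + 3·-90 + 3·-28 + 1·-21 = -611
a_9 = 1·-611 + 3·-236 + 3·-90 + 1·-28 = -1617
a_10 = 1·-1617 + 3·-611 + 3·-236 + 1·-90 = -4248
a_11 = 1·-4248 + 3·-1617 + 3·-611 + 1·-236 = -11168
a_12 = 1·-11168 + 3·-4248 + 3·-1617 + 1·-611 = -29374
a_13 = 1·-29374 + 3·-11168 + 3·-4248 + 1·-1617 = -77239
a_14 = 1·-77239 + 3·-29374 + 3·-11168 + 1·-4248 = -203113
a_15 = 1·-203113 + 3·-77239 + 3·-29374 + 1·-11168 = -534120
a_16 = 1·-534120 + 3·-203113 + 3·-77239 + 1·-29374 = -1404550
a_17 = 1·-1404550 + 3·-534120 + 3·-203113 + 1·-77239 = -3693488
a_18 = 1·-3693488 + 3·-1404550 + 3·-534120 + 1·-203113 = -9712611

-9712611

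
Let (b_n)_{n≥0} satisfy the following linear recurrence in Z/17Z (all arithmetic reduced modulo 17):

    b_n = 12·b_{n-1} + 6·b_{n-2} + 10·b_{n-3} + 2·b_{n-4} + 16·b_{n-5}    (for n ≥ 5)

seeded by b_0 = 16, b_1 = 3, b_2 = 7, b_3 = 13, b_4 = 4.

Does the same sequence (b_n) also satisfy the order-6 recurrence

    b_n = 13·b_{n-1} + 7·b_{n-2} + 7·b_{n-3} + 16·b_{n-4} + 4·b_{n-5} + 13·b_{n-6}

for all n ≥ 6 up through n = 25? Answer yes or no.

no

Terms b_0..b_25: 16, 3, 7, 13, 4, 16, 0, 2, 9, 12, 15, 6, 9, 3, 15, 13, 16, 9, 4, 1, 9, 3, 14, 2, 2, 3
n=6: candidate gives 13, actual b_6 = 0 ✗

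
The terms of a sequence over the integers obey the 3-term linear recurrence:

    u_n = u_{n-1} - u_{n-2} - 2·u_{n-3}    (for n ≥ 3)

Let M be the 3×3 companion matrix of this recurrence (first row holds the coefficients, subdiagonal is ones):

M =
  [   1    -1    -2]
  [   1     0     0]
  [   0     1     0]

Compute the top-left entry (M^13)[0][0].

(M^13)[0][0] is the top entry after applying M 13 times to the unit state (1, 0, 0). Equivalently it is h_{15} for the auxiliary sequence (h_n) obeying the same recurrence with h_2 = 1 and h_i = 0 for 0 ≤ i < 2:
h_3 = 1·1 + -1·0 + -2·0 = 1
h_4 = 1·1 + -1·1 + -2·0 = 0
h_5 = 1·0 + -1·1 + -2·1 = -3
h_6 = 1·-3 + -1·0 + -2·1 = -5
h_7 = 1·-5 + -1·-3 + -2·0 = -2
h_8 = 1·-2 + -1·-5 + -2·-3 = 9
h_9 = 1·9 + -1·-2 + -2·-5 = 21
h_10 = 1·21 + -1·9 + -2·-2 = 16
h_11 = 1·16 + -1·21 + -2·9 = -23
h_12 = 1·-23 + -1·16 + -2·21 = -81
h_13 = 1·-81 + -1·-23 + -2·16 = -90
h_14 = 1·-90 + -1·-81 + -2·-23 = 37
h_15 = 1·37 + -1·-90 + -2·-81 = 289

289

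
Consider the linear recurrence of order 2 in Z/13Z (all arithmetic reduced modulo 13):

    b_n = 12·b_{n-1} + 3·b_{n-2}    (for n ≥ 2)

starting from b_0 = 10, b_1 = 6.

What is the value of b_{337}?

10

b_2 = 12·6 + 3·10 = 11
b_3 = 12·11 + 3·6 = 7
b_4 = 12·7 + 3·11 = 0
b_5 = 12·0 + 3·7 = 8
b_6 = 12·8 + 3·0 = 5
b_7 = 12·5 + 3·8 = 6
b_8 = 12·6 + 3·5 = 9
b_9 = 12·9 + 3·6 = 9
b_10 = 12·9 + 3·9 = 5
b_11 = 12·5 + 3·9 = 9
b_12 = 12·9 + 3·5 = 6
b_13 = 12·6 + 3·9 = 8
b_14 = 12·8 + 3·6 = 10
b_15 = 12·10 + 3·8 = 1
b_16 = 12·1 + 3·10 = 3
b_17 = 12·3 + 3·1 = 0
b_18 = 12·0 + 3·3 = 9
b_19 = 12·9 + 3·0 = 4
b_20 = 12·4 + 3·9 = 10
b_21 = 12·10 + 3·4 = 2
b_22 = 12·2 + 3·10 = 2
b_23 = 12·2 + 3·2 = 4
b_24 = 12·4 + 3·2 = 2
b_25 = 12·2 + 3·4 = 10
b_26 = 12·10 + 3·2 = 9
b_27 = 12·9 + 3·10 = 8
b_28 = 12·8 + 3·9 = 6
b_29 = 12·6 + 3·8 = 5
b_30 = 12·5 + 3·6 = 0
b_31 = 12·0 + 3·5 = 2
b_32 = 12·2 + 3·0 = 11
b_33 = 12·11 + 3·2 = 8
b_34 = 12·8 + 3·11 = 12
b_35 = 12·12 + 3·8 = 12
b_36 = 12·12 + 3·12 = 11
b_37 = 12·11 + 3·12 = 12
b_38 = 12·12 + 3·11 = 8
b_39 = 12·8 + 3·12 = 2
b_40 = 12·2 + 3·8 = 9
b_41 = 12·9 + 3·2 = 10
b_42 = 12·10 + 3·9 = 4
b_43 = 12·4 + 3·10 = 0
b_44 = 12·0 + 3·4 = 12
b_45 = 12·12 + 3·0 = 1
b_46 = 12·1 + 3·12 = 9
b_47 = 12·9 + 3·1 = 7
b_48 = 12·7 + 3·9 = 7
b_49 = 12·7 + 3·7 = 1
b_50 = 12·1 + 3·7 = 7
b_51 = 12·7 + 3·1 = 9
b_52 = 12·9 + 3·7 = 12
b_53 = 12·12 + 3·9 = 2
b_54 = 12·2 + 3·12 = 8
b_55 = 12·8 + 3·2 = 11
b_56 = 12·11 + 3·8 = 0
b_57 = 12·0 + 3·11 = 7
b_58 = 12·7 + 3·0 = 6
b_59 = 12·6 + 3·7 = 2
b_60 = 12·2 + 3·6 = 3
b_61 = 12·3 + 3·2 = 3
b_62 = 12·3 + 3·3 = 6
b_63 = 12·6 + 3·3 = 3
b_64 = 12·3 + 3·6 = 2
b_65 = 12·2 + 3·3 = 7
b_66 = 12·7 + 3·2 = 12
b_67 = 12·12 + 3·7 = 9
b_68 = 12·9 + 3·12 = 1
b_69 = 12·1 + 3·9 = 0
b_70 = 12·0 + 3·1 = 3
b_71 = 12·3 + 3·0 = 10
b_72 = 12·10 + 3·3 = 12
b_73 = 12·12 + 3·10 = 5
b_74 = 12·5 + 3·12 = 5
b_75 = 12·5 + 3·5 = 10
b_76 = 12·10 + 3·5 = 5
b_77 = 12·5 + 3·10 = 12
b_78 = 12·12 + 3·5 = 3
b_79 = 12·3 + 3·12 = 7
b_80 = 12·7 + 3·3 = 2
b_81 = 12·2 + 3·7 = 6
b_82 = 12·6 + 3·2 = 0
b_83 = 12·0 + 3·6 = 5
b_84 = 12·5 + 3·0 = 8
b_85 = 12·8 + 3·5 = 7
b_86 = 12·7 + 3·8 = 4
b_87 = 12·4 + 3·7 = 4
b_88 = 12·4 + 3·4 = 8
b_89 = 12·8 + 3·4 = 4
b_90 = 12·4 + 3·8 = 7
b_91 = 12·7 + 3·4 = 5
b_92 = 12·5 + 3·7 = 3
b_93 = 12·3 + 3·5 = 12
b_94 = 12·12 + 3·3 = 10
b_95 = 12·10 + 3·12 = 0
b_96 = 12·0 + 3·10 = 4
b_97 = 12·4 + 3·0 = 9
b_98 = 12·9 + 3·4 = 3
b_99 = 12·3 + 3·9 = 11
b_100 = 12·11 + 3·3 = 11
b_101 = 12·11 + 3·11 = 9
b_102 = 12·9 + 3·11 = 11
b_103 = 12·11 + 3·9 = 3
b_104 = 12·3 + 3·11 = 4
b_105 = 12·4 + 3·3 = 5
b_106 = 12·5 + 3·4 = 7
b_107 = 12·7 + 3·5 = 8
b_108 = 12·8 + 3·7 = 0
b_109 = 12·0 + 3·8 = 11
b_110 = 12·11 + 3·0 = 2
b_111 = 12·2 + 3·11 = 5
b_112 = 12·5 + 3·2 = 1
b_113 = 12·1 + 3·5 = 1
b_114 = 12·1 + 3·1 = 2
b_115 = 12·2 + 3·1 = 1
b_116 = 12·1 + 3·2 = 5
b_117 = 12·5 + 3·1 = 11
b_118 = 12·11 + 3·5 = 4
b_119 = 12·4 + 3·11 = 3
b_120 = 12·3 + 3·4 = 9
b_121 = 12·9 + 3·3 = 0
b_122 = 12·0 + 3·9 = 1
b_123 = 12·1 + 3·0 = 12
b_124 = 12·12 + 3·1 = 4
b_125 = 12·4 + 3·12 = 6
b_126 = 12·6 + 3·4 = 6
b_127 = 12·6 + 3·6 = 12
b_128 = 12·12 + 3·6 = 6
b_129 = 12·6 + 3·12 = 4
b_130 = 12·4 + 3·6 = 1
b_131 = 12·1 + 3·4 = 11
b_132 = 12·11 + 3·1 = 5
b_133 = 12·5 + 3·11 = 2
b_134 = 12·2 + 3·5 = 0
b_135 = 12·0 + 3·2 = 6
b_136 = 12·6 + 3·0 = 7
b_137 = 12·7 + 3·6 = 11
b_138 = 12·11 + 3·7 = 10
b_139 = 12·10 + 3·11 = 10
b_140 = 12·10 + 3·10 = 7
b_141 = 12·7 + 3·10 = 10
b_142 = 12·10 + 3·7 = 11
b_143 = 12·11 + 3·10 = 6
b_144 = 12·6 + 3·11 = 1
b_145 = 12·1 + 3·6 = 4
b_146 = 12·4 + 3·1 = 12
b_147 = 12·12 + 3·4 = 0
b_148 = 12·0 + 3·12 = 10
b_149 = 12·10 + 3·0 = 3
b_150 = 12·3 + 3·10 = 1
b_151 = 12·1 + 3·3 = 8
b_152 = 12·8 + 3·1 = 8
b_153 = 12·8 + 3·8 = 3
b_154 = 12·3 + 3·8 = 8
b_155 = 12·8 + 3·3 = 1
b_156 = 12·1 + 3·8 = 10
b_157 = 12·10 + 3·1 = 6
(b_156, b_157) = (10, 6) = (b_0, b_1), so the sequence has period 156.
337 ≡ 25 (mod 156), hence b_337 = b_25 = 10.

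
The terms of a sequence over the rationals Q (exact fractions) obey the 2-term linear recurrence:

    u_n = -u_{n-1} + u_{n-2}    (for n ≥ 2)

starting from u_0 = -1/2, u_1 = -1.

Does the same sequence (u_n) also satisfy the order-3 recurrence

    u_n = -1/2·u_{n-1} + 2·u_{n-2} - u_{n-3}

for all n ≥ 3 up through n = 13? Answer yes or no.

no

Terms u_0..u_13: -1/2, -1, 1/2, -3/2, 2, -7/2, 11/2, -9, 29/2, -47/2, 38, -123/2, 199/2, -161
n=3: candidate gives -7/4, actual u_3 = -3/2 ✗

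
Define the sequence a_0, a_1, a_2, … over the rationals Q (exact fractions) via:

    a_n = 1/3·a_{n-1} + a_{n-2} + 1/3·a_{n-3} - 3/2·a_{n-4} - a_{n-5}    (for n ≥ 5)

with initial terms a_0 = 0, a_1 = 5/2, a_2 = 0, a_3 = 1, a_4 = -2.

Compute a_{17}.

-683874223/51018336

a_5 = 1/3·-2 + 1·1 + 1/3·0 + -3/2·5/2 + -1·0 = -41/12
a_6 = 1/3·-41/12 + 1·-2 + 1/3·1 + -3/2·0 + -1·5/2 = -191/36
a_7 = 1/3·-191/36 + 1·-41/12 + 1/3·-2 + -3/2·1 + -1·0 = -397/54
a_8 = 1/3·-397/54 + 1·-191/36 + 1/3·-41/12 + -3/2·-2 + -1·1 = -1117/162
a_9 = 1/3·-1117/162 + 1·-397/54 + 1/3·-191/36 + -3/2·-41/12 + -1·-2 = -8347/1944
a_10 = 1/3·-8347/1944 + 1·-1117/162 + 1/3·-397/54 + -3/2·-191/36 + -1·-41/12 = 436/729
a_11 = 1/3·436/729 + 1·-8347/1944 + 1/3·-1117/162 + -3/2·-397/54 + -1·-191/36 = 173921/17496
a_12 = 1/3·173921/17496 + 1·436/729 + 1/3·-8347/1944 + -3/2·-1117/162 + -1·-397/54 = 132367/6561
a_13 = 1/3·132367/6561 + 1·173921/17496 + 1/3·436/729 + -3/2·-8347/1944 + -1·-1117/162 = 9511003/314928
a_14 = 1/3·9511003/314928 + 1·132367/6561 + 1/3·173921/17496 + -3/2·436/729 + -1·-8347/1944 = 34911487/944784
a_15 = 1/3·34911487/944784 + 1·9511003/314928 + 1/3·132367/6561 + -3/2·173921/17496 + -1·436/729 = 95613391/2834352
a_16 = 1/3·95613391/2834352 + 1·34911487/944784 + 1/3·9511003/314928 + -3/2·132367/6561 + -1·173921/17496 = 153568747/8503056
a_17 = 1/3·153568747/8503056 + 1·95613391/2834352 + 1/3·34911487/944784 + -3/2·9511003/314928 + -1·132367/6561 = -683874223/51018336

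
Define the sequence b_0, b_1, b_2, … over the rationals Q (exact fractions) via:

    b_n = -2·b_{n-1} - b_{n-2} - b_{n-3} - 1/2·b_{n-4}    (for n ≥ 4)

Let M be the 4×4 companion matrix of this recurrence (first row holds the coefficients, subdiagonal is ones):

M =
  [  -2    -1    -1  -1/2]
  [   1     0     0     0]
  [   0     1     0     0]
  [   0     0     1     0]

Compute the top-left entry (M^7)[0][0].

(M^7)[0][0] is the top entry after applying M 7 times to the unit state (1, 0, 0, 0). Equivalently it is h_{10} for the auxiliary sequence (h_n) obeying the same recurrence with h_3 = 1 and h_i = 0 for 0 ≤ i < 3:
h_4 = -2·1 + -1·0 + -1·0 + -1/2·0 = -2
h_5 = -2·-2 + -1·1 + -1·0 + -1/2·0 = 3
h_6 = -2·3 + -1·-2 + -1·1 + -1/2·0 = -5
h_7 = -2·-5 + -1·3 + -1·-2 + -1/2·1 = 17/2
h_8 = -2·17/2 + -1·-5 + -1·3 + -1/2·-2 = -14
h_9 = -2·-14 + -1·17/2 + -1·-5 + -1/2·3 = 23
h_10 = -2·23 + -1·-14 + -1·17/2 + -1/2·-5 = -38

-38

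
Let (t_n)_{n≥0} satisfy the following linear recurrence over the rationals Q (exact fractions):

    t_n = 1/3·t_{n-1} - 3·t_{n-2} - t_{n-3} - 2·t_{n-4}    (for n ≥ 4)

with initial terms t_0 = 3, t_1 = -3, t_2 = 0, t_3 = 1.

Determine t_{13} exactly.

t_4 = 1/3·1 + -3·0 + -1·-3 + -2·3 = -8/3
t_5 = 1/3·-8/3 + -3·1 + -1·0 + -2·-3 = 19/9
t_6 = 1/3·19/9 + -3·-8/3 + -1·1 + -2·0 = 208/27
t_7 = 1/3·208/27 + -3·19/9 + -1·-8/3 + -2·1 = -251/81
t_8 = 1/3·-251/81 + -3·208/27 + -1·19/9 + -2·-8/3 = -5084/243
t_9 = 1/3·-5084/243 + -3·-251/81 + -1·208/27 + -2·19/9 = -7001/729
t_10 = 1/3·-7001/729 + -3·-5084/243 + -1·-251/81 + -2·208/27 = 103348/2187
t_11 = 1/3·103348/2187 + -3·-7001/729 + -1·-5084/243 + -2·-251/81 = 470305/6561
t_12 = 1/3·470305/6561 + -3·103348/2187 + -1·-7001/729 + -2·-5084/243 = -1307456/19683
t_13 = 1/3·-1307456/19683 + -3·470305/6561 + -1·103348/2187 + -2·-7001/729 = -15661925/59049

-15661925/59049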